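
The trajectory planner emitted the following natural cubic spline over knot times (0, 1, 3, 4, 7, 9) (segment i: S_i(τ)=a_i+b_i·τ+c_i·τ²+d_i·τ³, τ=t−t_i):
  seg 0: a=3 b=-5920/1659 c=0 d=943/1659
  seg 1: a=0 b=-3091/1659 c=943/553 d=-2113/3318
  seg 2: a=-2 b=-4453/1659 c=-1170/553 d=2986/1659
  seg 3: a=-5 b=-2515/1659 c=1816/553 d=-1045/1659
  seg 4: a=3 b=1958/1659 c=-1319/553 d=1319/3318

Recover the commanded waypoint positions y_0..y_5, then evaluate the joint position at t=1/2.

y_0 = S_0(0) = a_0 = 3
y_1 = S_1(0) = a_1 = 0
y_2 = S_2(0) = a_2 = -2
y_3 = S_3(0) = a_3 = -5
y_4 = S_4(0) = a_4 = 3
y_5 = S_4(2) = -1
t_q=1/2 is in segment 0 (τ=1/2); S_0(τ)=5693/4424

y_0=3 y_1=0 y_2=-2 y_3=-5 y_4=3 y_5=-1
S(1/2) = 5693/4424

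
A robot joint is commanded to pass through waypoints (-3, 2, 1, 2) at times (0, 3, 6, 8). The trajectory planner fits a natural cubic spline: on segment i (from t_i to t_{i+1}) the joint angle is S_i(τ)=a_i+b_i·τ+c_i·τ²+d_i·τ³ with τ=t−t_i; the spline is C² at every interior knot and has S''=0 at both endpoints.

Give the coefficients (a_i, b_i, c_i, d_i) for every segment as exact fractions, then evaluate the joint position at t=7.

  seg 0: a=-3 b=505/222 c=0 d=-5/74
  seg 1: a=2 b=50/111 c=-45/74 d=77/666
  seg 2: a=1 b=-17/222 c=16/37 d=-8/111
S(7) = 95/74

Δ: Δ0=5/3, Δ1=-1/3, Δ2=1/2
row 1: diag=12, rhs=-12; c'=1/4, d'=-1
row 2: denom=10−3·1/4=37/4; d'=(5−3·-1)/(37/4)=32/37
back: M2=32/37
back: M1=-1−1/4·32/37=-45/37
M: M0=0, M1=-45/37, M2=32/37, M3=0
seg 0: a=-3, c=M0/2=0, d=(M1−M0)/(6·3)=-5/74, b=Δ0−h0·(2M0+M1)/6=505/222
seg 1: a=2, c=M1/2=-45/74, d=(M2−M1)/(6·3)=77/666, b=Δ1−h1·(2M1+M2)/6=50/111
seg 2: a=1, c=M2/2=16/37, d=(M3−M2)/(6·2)=-8/111, b=Δ2−h2·(2M2+M3)/6=-17/222
t_q=7 → seg 2, τ=1; S=1+-17/222·τ+16/37·τ²+-8/111·τ³=95/74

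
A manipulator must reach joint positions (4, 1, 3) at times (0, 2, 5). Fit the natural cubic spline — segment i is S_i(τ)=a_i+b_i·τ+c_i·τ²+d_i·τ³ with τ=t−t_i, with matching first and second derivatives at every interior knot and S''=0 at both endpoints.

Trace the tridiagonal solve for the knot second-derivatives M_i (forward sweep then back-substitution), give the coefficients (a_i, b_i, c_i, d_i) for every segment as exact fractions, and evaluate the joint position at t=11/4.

Δ: Δ0=-3/2, Δ1=2/3
row 1: diag=10, rhs=13; c'=3/10, d'=13/10
back: M1=13/10
M: M0=0, M1=13/10, M2=0
seg 0: a=4, c=M0/2=0, d=(M1−M0)/(6·2)=13/120, b=Δ0−h0·(2M0+M1)/6=-29/15
seg 1: a=1, c=M1/2=13/20, d=(M2−M1)/(6·3)=-13/180, b=Δ1−h1·(2M1+M2)/6=-19/30
t_q=11/4 → seg 1, τ=3/4; S=1+-19/30·τ+13/20·τ²+-13/180·τ³=1101/1280

  seg 0: a=4 b=-29/15 c=0 d=13/120
  seg 1: a=1 b=-19/30 c=13/20 d=-13/180
S(11/4) = 1101/1280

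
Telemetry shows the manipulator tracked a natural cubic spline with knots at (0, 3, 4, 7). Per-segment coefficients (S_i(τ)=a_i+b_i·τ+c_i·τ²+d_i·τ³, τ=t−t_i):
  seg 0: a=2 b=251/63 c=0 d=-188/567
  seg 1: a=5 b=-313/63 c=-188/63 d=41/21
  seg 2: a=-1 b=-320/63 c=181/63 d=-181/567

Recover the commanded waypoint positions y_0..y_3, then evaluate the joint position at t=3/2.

y_0 = S_0(0) = a_0 = 2
y_1 = S_1(0) = a_1 = 5
y_2 = S_2(0) = a_2 = -1
y_3 = S_2(3) = 1
t_q=3/2 is in segment 0 (τ=3/2); S_0(τ)=48/7

y_0=2 y_1=5 y_2=-1 y_3=1
S(3/2) = 48/7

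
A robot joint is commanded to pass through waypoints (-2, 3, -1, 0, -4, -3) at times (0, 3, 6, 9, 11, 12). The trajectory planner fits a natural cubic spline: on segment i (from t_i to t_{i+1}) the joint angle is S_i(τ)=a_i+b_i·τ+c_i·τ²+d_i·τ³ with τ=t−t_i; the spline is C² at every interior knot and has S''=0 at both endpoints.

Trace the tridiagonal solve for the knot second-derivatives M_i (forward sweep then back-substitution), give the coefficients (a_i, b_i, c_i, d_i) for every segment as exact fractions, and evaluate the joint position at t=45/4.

Δ: Δ0=5/3, Δ1=-4/3, Δ2=1/3, Δ3=-2, Δ4=1
row 1: diag=12, rhs=-18; c'=1/4, d'=-3/2
row 2: denom=12−3·1/4=45/4; d'=(10−3·-3/2)/(45/4)=58/45
row 3: denom=10−3·4/15=46/5; d'=(-14−3·58/45)/(46/5)=-134/69
row 4: denom=6−2·5/23=128/23; d'=(18−2·-134/69)/(128/23)=755/192
back: M4=755/192
back: M3=-134/69−5/23·755/192=-179/64
back: M2=58/45−4/15·-179/64=293/144
back: M1=-3/2−1/4·293/144=-1157/576
M: M0=0, M1=-1157/576, M2=293/144, M3=-179/64, M4=755/192, M5=0
seg 0: a=-2, c=M0/2=0, d=(M1−M0)/(6·3)=-1157/10368, b=Δ0−h0·(2M0+M1)/6=3077/1152
seg 1: a=3, c=M1/2=-1157/1152, d=(M2−M1)/(6·3)=2329/10368, b=Δ1−h1·(2M1+M2)/6=-197/576
seg 2: a=-1, c=M2/2=293/288, d=(M3−M2)/(6·3)=-2783/10368, b=Δ2−h2·(2M2+M3)/6=-349/1152
seg 3: a=0, c=M3/2=-179/128, d=(M4−M3)/(6·2)=323/576, b=Δ3−h3·(2M3+M4)/6=-833/576
seg 4: a=-4, c=M4/2=755/384, d=(M5−M4)/(6·1)=-755/1152, b=Δ4−h4·(2M4+M5)/6=-179/576
t_q=45/4 → seg 4, τ=1/4; S=-4+-179/576·τ+755/384·τ²+-755/1152·τ³=-97445/24576

  seg 0: a=-2 b=3077/1152 c=0 d=-1157/10368
  seg 1: a=3 b=-197/576 c=-1157/1152 d=2329/10368
  seg 2: a=-1 b=-349/1152 c=293/288 d=-2783/10368
  seg 3: a=0 b=-833/576 c=-179/128 d=323/576
  seg 4: a=-4 b=-179/576 c=755/384 d=-755/1152
S(45/4) = -97445/24576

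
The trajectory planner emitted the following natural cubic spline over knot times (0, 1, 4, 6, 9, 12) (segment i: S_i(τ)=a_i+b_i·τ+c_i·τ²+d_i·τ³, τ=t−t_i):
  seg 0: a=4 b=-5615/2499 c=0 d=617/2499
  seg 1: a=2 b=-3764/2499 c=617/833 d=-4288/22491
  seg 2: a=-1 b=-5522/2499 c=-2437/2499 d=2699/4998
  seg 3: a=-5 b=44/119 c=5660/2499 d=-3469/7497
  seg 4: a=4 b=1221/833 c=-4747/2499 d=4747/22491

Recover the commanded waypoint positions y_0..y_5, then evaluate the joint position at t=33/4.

y_0 = S_0(0) = a_0 = 4
y_1 = S_1(0) = a_1 = 2
y_2 = S_2(0) = a_2 = -1
y_3 = S_3(0) = a_3 = -5
y_4 = S_4(0) = a_4 = 4
y_5 = S_4(3) = -3
t_q=33/4 is in segment 3 (τ=9/4); S_3(τ)=108083/53312

y_0=4 y_1=2 y_2=-1 y_3=-5 y_4=4 y_5=-3
S(33/4) = 108083/53312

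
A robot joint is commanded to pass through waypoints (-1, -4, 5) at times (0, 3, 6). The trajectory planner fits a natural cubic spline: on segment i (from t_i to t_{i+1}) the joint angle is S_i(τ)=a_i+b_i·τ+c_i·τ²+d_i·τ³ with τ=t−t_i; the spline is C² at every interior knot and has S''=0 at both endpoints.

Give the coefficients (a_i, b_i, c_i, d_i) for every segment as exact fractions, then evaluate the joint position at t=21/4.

  seg 0: a=-1 b=-2 c=0 d=1/9
  seg 1: a=-4 b=1 c=1 d=-1/9
S(21/4) = 131/64

Δ: Δ0=-1, Δ1=3
row 1: diag=12, rhs=24; c'=1/4, d'=2
back: M1=2
M: M0=0, M1=2, M2=0
seg 0: a=-1, c=M0/2=0, d=(M1−M0)/(6·3)=1/9, b=Δ0−h0·(2M0+M1)/6=-2
seg 1: a=-4, c=M1/2=1, d=(M2−M1)/(6·3)=-1/9, b=Δ1−h1·(2M1+M2)/6=1
t_q=21/4 → seg 1, τ=9/4; S=-4+1·τ+1·τ²+-1/9·τ³=131/64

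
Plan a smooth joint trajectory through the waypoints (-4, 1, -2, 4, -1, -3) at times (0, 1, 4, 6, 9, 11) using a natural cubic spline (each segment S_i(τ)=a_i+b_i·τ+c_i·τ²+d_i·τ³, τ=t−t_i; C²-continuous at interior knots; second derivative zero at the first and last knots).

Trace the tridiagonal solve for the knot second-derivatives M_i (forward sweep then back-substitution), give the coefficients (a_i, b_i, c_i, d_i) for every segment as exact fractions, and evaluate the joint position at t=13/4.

  seg 0: a=-4 b=37309/6141 c=0 d=-6604/6141
  seg 1: a=1 b=17497/6141 c=-6604/2047 d=35798/55269
  seg 2: a=-2 b=6019/6141 c=15986/6141 d=-4892/6141
  seg 3: a=4 b=3753/2047 c=-13366/6141 d=18604/55269
  seg 4: a=-1 b=-4375/2047 c=1746/2047 d=-291/2047
S(13/4) = -101143/65504

Δ: Δ0=5, Δ1=-1, Δ2=3, Δ3=-5/3, Δ4=-1
row 1: diag=8, rhs=-36; c'=3/8, d'=-9/2
row 2: denom=10−3·3/8=71/8; d'=(24−3·-9/2)/(71/8)=300/71
row 3: denom=10−2·16/71=678/71; d'=(-28−2·300/71)/(678/71)=-1294/339
row 4: denom=10−3·71/226=2047/226; d'=(4−3·-1294/339)/(2047/226)=3492/2047
back: M4=3492/2047
back: M3=-1294/339−71/226·3492/2047=-26732/6141
back: M2=300/71−16/71·-26732/6141=31972/6141
back: M1=-9/2−3/8·31972/6141=-13208/2047
M: M0=0, M1=-13208/2047, M2=31972/6141, M3=-26732/6141, M4=3492/2047, M5=0
seg 0: a=-4, c=M0/2=0, d=(M1−M0)/(6·1)=-6604/6141, b=Δ0−h0·(2M0+M1)/6=37309/6141
seg 1: a=1, c=M1/2=-6604/2047, d=(M2−M1)/(6·3)=35798/55269, b=Δ1−h1·(2M1+M2)/6=17497/6141
seg 2: a=-2, c=M2/2=15986/6141, d=(M3−M2)/(6·2)=-4892/6141, b=Δ2−h2·(2M2+M3)/6=6019/6141
seg 3: a=4, c=M3/2=-13366/6141, d=(M4−M3)/(6·3)=18604/55269, b=Δ3−h3·(2M3+M4)/6=3753/2047
seg 4: a=-1, c=M4/2=1746/2047, d=(M5−M4)/(6·2)=-291/2047, b=Δ4−h4·(2M4+M5)/6=-4375/2047
t_q=13/4 → seg 1, τ=9/4; S=1+17497/6141·τ+-6604/2047·τ²+35798/55269·τ³=-101143/65504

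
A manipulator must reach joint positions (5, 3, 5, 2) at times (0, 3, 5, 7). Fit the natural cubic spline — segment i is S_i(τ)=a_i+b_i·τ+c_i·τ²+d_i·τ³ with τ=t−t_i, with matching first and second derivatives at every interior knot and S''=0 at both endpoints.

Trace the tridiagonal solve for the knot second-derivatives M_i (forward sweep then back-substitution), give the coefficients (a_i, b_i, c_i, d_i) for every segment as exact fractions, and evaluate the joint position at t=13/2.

Δ: Δ0=-2/3, Δ1=1, Δ2=-3/2
row 1: diag=10, rhs=10; c'=1/5, d'=1
row 2: denom=8−2·1/5=38/5; d'=(-15−2·1)/(38/5)=-85/38
back: M2=-85/38
back: M1=1−1/5·-85/38=55/38
M: M0=0, M1=55/38, M2=-85/38, M3=0
seg 0: a=5, c=M0/2=0, d=(M1−M0)/(6·3)=55/684, b=Δ0−h0·(2M0+M1)/6=-317/228
seg 1: a=3, c=M1/2=55/76, d=(M2−M1)/(6·2)=-35/114, b=Δ1−h1·(2M1+M2)/6=89/114
seg 2: a=5, c=M2/2=-85/76, d=(M3−M2)/(6·2)=85/456, b=Δ2−h2·(2M2+M3)/6=-1/114
t_q=13/2 → seg 2, τ=3/2; S=5+-1/114·τ+-85/76·τ²+85/456·τ³=3769/1216

  seg 0: a=5 b=-317/228 c=0 d=55/684
  seg 1: a=3 b=89/114 c=55/76 d=-35/114
  seg 2: a=5 b=-1/114 c=-85/76 d=85/456
S(13/2) = 3769/1216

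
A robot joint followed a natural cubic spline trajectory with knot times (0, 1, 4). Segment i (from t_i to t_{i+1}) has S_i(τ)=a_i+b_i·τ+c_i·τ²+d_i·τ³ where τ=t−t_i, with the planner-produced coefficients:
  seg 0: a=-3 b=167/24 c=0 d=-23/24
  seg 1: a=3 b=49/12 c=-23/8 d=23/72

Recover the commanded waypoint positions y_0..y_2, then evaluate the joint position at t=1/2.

y_0 = S_0(0) = a_0 = -3
y_1 = S_1(0) = a_1 = 3
y_2 = S_1(3) = -2
t_q=1/2 is in segment 0 (τ=1/2); S_0(τ)=23/64

y_0=-3 y_1=3 y_2=-2
S(1/2) = 23/64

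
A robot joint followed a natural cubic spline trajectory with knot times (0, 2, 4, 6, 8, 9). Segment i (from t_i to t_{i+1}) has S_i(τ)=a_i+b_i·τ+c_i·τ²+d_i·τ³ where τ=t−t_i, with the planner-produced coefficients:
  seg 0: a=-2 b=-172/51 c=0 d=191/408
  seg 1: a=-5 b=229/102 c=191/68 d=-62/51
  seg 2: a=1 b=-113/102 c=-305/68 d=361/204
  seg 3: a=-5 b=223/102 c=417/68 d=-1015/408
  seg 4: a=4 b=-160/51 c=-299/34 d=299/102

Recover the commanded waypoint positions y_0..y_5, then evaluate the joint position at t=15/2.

y_0 = S_0(0) = a_0 = -2
y_1 = S_1(0) = a_1 = -5
y_2 = S_2(0) = a_2 = 1
y_3 = S_3(0) = a_3 = -5
y_4 = S_4(0) = a_4 = 4
y_5 = S_4(1) = -5
t_q=15/2 is in segment 3 (τ=3/2); S_3(τ)=4005/1088

y_0=-2 y_1=-5 y_2=1 y_3=-5 y_4=4 y_5=-5
S(15/2) = 4005/1088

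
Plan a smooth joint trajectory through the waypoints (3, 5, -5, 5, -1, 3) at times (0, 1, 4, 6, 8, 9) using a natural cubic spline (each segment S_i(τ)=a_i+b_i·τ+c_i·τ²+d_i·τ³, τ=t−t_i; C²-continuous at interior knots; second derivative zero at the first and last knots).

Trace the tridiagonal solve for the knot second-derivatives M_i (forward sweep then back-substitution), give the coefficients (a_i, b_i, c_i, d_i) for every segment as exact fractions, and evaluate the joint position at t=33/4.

Δ: Δ0=2, Δ1=-10/3, Δ2=5, Δ3=-3, Δ4=4
row 1: diag=8, rhs=-32; c'=3/8, d'=-4
row 2: denom=10−3·3/8=71/8; d'=(50−3·-4)/(71/8)=496/71
row 3: denom=8−2·16/71=536/71; d'=(-48−2·496/71)/(536/71)=-550/67
row 4: denom=6−2·71/268=733/134; d'=(42−2·-550/67)/(733/134)=7828/733
back: M4=7828/733
back: M3=-550/67−71/268·7828/733=-8091/733
back: M2=496/71−16/71·-8091/733=6944/733
back: M1=-4−3/8·6944/733=-5536/733
M: M0=0, M1=-5536/733, M2=6944/733, M3=-8091/733, M4=7828/733, M5=0
seg 0: a=3, c=M0/2=0, d=(M1−M0)/(6·1)=-2768/2199, b=Δ0−h0·(2M0+M1)/6=7166/2199
seg 1: a=5, c=M1/2=-2768/733, d=(M2−M1)/(6·3)=2080/2199, b=Δ1−h1·(2M1+M2)/6=-1138/2199
seg 2: a=-5, c=M2/2=3472/733, d=(M3−M2)/(6·2)=-15035/8796, b=Δ2−h2·(2M2+M3)/6=5198/2199
seg 3: a=5, c=M3/2=-8091/1466, d=(M4−M3)/(6·2)=15919/8796, b=Δ3−h3·(2M3+M4)/6=1757/2199
seg 4: a=-1, c=M4/2=3914/733, d=(M5−M4)/(6·1)=-3914/2199, b=Δ4−h4·(2M4+M5)/6=968/2199
t_q=33/4 → seg 4, τ=1/4; S=-1+968/2199·τ+3914/733·τ²+-3914/2199·τ³=-13699/23456

  seg 0: a=3 b=7166/2199 c=0 d=-2768/2199
  seg 1: a=5 b=-1138/2199 c=-2768/733 d=2080/2199
  seg 2: a=-5 b=5198/2199 c=3472/733 d=-15035/8796
  seg 3: a=5 b=1757/2199 c=-8091/1466 d=15919/8796
  seg 4: a=-1 b=968/2199 c=3914/733 d=-3914/2199
S(33/4) = -13699/23456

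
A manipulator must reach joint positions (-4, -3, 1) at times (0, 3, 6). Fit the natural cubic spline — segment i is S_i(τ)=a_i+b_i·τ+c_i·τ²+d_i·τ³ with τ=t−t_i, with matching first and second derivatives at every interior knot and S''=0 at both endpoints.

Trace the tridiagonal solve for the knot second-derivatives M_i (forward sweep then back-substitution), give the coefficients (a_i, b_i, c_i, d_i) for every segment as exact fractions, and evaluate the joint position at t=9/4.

Δ: Δ0=1/3, Δ1=4/3
row 1: diag=12, rhs=6; c'=1/4, d'=1/2
back: M1=1/2
M: M0=0, M1=1/2, M2=0
seg 0: a=-4, c=M0/2=0, d=(M1−M0)/(6·3)=1/36, b=Δ0−h0·(2M0+M1)/6=1/12
seg 1: a=-3, c=M1/2=1/4, d=(M2−M1)/(6·3)=-1/36, b=Δ1−h1·(2M1+M2)/6=5/6
t_q=9/4 → seg 0, τ=9/4; S=-4+1/12·τ+0·τ²+1/36·τ³=-895/256

  seg 0: a=-4 b=1/12 c=0 d=1/36
  seg 1: a=-3 b=5/6 c=1/4 d=-1/36
S(9/4) = -895/256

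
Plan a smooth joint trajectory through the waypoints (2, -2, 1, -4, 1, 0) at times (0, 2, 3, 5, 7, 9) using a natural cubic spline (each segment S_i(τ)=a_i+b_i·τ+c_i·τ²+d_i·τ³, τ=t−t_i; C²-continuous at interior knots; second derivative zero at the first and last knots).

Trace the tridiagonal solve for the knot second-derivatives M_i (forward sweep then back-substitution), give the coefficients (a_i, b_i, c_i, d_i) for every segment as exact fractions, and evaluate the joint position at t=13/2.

  seg 0: a=2 b=-1985/477 c=0 d=1031/1908
  seg 1: a=-2 b=1108/477 c=1031/318 d=-2447/954
  seg 2: a=1 b=1061/954 c=-236/53 d=2525/1908
  seg 3: a=-4 b=-781/954 c=1109/318 d=-436/477
  seg 4: a=1 b=2063/954 c=-635/318 d=635/1908
S(13/2) = -593/1272

Δ: Δ0=-2, Δ1=3, Δ2=-5/2, Δ3=5/2, Δ4=-1/2
row 1: diag=6, rhs=30; c'=1/6, d'=5
row 2: denom=6−1·1/6=35/6; d'=(-33−1·5)/(35/6)=-228/35
row 3: denom=8−2·12/35=256/35; d'=(30−2·-228/35)/(256/35)=753/128
row 4: denom=8−2·35/128=477/64; d'=(-18−2·753/128)/(477/64)=-635/159
back: M4=-635/159
back: M3=753/128−35/128·-635/159=1109/159
back: M2=-228/35−12/35·1109/159=-472/53
back: M1=5−1/6·-472/53=1031/159
M: M0=0, M1=1031/159, M2=-472/53, M3=1109/159, M4=-635/159, M5=0
seg 0: a=2, c=M0/2=0, d=(M1−M0)/(6·2)=1031/1908, b=Δ0−h0·(2M0+M1)/6=-1985/477
seg 1: a=-2, c=M1/2=1031/318, d=(M2−M1)/(6·1)=-2447/954, b=Δ1−h1·(2M1+M2)/6=1108/477
seg 2: a=1, c=M2/2=-236/53, d=(M3−M2)/(6·2)=2525/1908, b=Δ2−h2·(2M2+M3)/6=1061/954
seg 3: a=-4, c=M3/2=1109/318, d=(M4−M3)/(6·2)=-436/477, b=Δ3−h3·(2M3+M4)/6=-781/954
seg 4: a=1, c=M4/2=-635/318, d=(M5−M4)/(6·2)=635/1908, b=Δ4−h4·(2M4+M5)/6=2063/954
t_q=13/2 → seg 3, τ=3/2; S=-4+-781/954·τ+1109/318·τ²+-436/477·τ³=-593/1272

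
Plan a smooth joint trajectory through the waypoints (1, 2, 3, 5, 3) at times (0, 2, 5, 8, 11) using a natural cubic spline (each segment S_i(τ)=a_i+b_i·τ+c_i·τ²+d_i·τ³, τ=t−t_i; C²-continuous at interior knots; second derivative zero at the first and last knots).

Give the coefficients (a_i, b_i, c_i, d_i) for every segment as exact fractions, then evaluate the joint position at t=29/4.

  seg 0: a=1 b=119/207 c=0 d=-31/1656
  seg 1: a=2 b=145/414 c=-31/276 d=265/7452
  seg 2: a=3 b=527/828 c=43/207 d=-491/7452
  seg 3: a=5 b=43/414 c=-319/828 d=319/7452
S(29/4) = 27869/5888

Δ: Δ0=1/2, Δ1=1/3, Δ2=2/3, Δ3=-2/3
row 1: diag=10, rhs=-1; c'=3/10, d'=-1/10
row 2: denom=12−3·3/10=111/10; d'=(2−3·-1/10)/(111/10)=23/111
row 3: denom=12−3·10/37=414/37; d'=(-8−3·23/111)/(414/37)=-319/414
back: M3=-319/414
back: M2=23/111−10/37·-319/414=86/207
back: M1=-1/10−3/10·86/207=-31/138
M: M0=0, M1=-31/138, M2=86/207, M3=-319/414, M4=0
seg 0: a=1, c=M0/2=0, d=(M1−M0)/(6·2)=-31/1656, b=Δ0−h0·(2M0+M1)/6=119/207
seg 1: a=2, c=M1/2=-31/276, d=(M2−M1)/(6·3)=265/7452, b=Δ1−h1·(2M1+M2)/6=145/414
seg 2: a=3, c=M2/2=43/207, d=(M3−M2)/(6·3)=-491/7452, b=Δ2−h2·(2M2+M3)/6=527/828
seg 3: a=5, c=M3/2=-319/828, d=(M4−M3)/(6·3)=319/7452, b=Δ3−h3·(2M3+M4)/6=43/414
t_q=29/4 → seg 2, τ=9/4; S=3+527/828·τ+43/207·τ²+-491/7452·τ³=27869/5888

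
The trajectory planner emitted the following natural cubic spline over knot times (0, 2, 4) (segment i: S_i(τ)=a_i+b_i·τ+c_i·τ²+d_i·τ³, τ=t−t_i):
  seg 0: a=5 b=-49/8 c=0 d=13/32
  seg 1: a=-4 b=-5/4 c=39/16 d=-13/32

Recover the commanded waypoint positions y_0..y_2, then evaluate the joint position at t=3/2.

y_0 = S_0(0) = a_0 = 5
y_1 = S_1(0) = a_1 = -4
y_2 = S_1(2) = 0
t_q=3/2 is in segment 0 (τ=3/2); S_0(τ)=-721/256

y_0=5 y_1=-4 y_2=0
S(3/2) = -721/256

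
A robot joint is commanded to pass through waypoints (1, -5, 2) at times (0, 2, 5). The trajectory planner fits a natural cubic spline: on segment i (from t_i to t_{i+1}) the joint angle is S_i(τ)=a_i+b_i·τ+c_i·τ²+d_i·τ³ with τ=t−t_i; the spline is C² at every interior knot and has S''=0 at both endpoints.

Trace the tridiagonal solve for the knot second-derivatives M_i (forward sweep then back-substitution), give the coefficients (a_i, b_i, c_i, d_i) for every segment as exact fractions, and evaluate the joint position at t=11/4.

  seg 0: a=1 b=-61/15 c=0 d=4/15
  seg 1: a=-5 b=-13/15 c=8/5 d=-8/45
S(11/4) = -193/40

Δ: Δ0=-3, Δ1=7/3
row 1: diag=10, rhs=32; c'=3/10, d'=16/5
back: M1=16/5
M: M0=0, M1=16/5, M2=0
seg 0: a=1, c=M0/2=0, d=(M1−M0)/(6·2)=4/15, b=Δ0−h0·(2M0+M1)/6=-61/15
seg 1: a=-5, c=M1/2=8/5, d=(M2−M1)/(6·3)=-8/45, b=Δ1−h1·(2M1+M2)/6=-13/15
t_q=11/4 → seg 1, τ=3/4; S=-5+-13/15·τ+8/5·τ²+-8/45·τ³=-193/40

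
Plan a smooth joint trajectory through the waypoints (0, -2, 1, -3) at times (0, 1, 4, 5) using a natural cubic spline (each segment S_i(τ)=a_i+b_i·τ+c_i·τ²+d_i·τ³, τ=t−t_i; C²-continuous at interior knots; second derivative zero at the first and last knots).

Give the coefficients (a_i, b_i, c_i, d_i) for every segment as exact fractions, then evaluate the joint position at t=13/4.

Δ: Δ0=-2, Δ1=1, Δ2=-4
row 1: diag=8, rhs=18; c'=3/8, d'=9/4
row 2: denom=8−3·3/8=55/8; d'=(-30−3·9/4)/(55/8)=-294/55
back: M2=-294/55
back: M1=9/4−3/8·-294/55=234/55
M: M0=0, M1=234/55, M2=-294/55, M3=0
seg 0: a=0, c=M0/2=0, d=(M1−M0)/(6·1)=39/55, b=Δ0−h0·(2M0+M1)/6=-149/55
seg 1: a=-2, c=M1/2=117/55, d=(M2−M1)/(6·3)=-8/15, b=Δ1−h1·(2M1+M2)/6=-32/55
seg 2: a=1, c=M2/2=-147/55, d=(M3−M2)/(6·1)=49/55, b=Δ2−h2·(2M2+M3)/6=-122/55
t_q=13/4 → seg 1, τ=9/4; S=-2+-32/55·τ+117/55·τ²+-8/15·τ³=1219/880

  seg 0: a=0 b=-149/55 c=0 d=39/55
  seg 1: a=-2 b=-32/55 c=117/55 d=-8/15
  seg 2: a=1 b=-122/55 c=-147/55 d=49/55
S(13/4) = 1219/880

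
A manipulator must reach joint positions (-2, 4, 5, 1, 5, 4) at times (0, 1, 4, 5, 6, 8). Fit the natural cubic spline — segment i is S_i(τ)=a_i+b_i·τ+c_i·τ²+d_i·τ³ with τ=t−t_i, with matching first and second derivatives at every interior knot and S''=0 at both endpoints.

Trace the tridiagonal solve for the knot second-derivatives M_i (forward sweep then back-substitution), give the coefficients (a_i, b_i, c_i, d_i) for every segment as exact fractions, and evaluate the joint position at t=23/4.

  seg 0: a=-2 b=47125/7302 c=0 d=-3313/7302
  seg 1: a=4 b=18593/3651 c=-3313/2434 d=-1645/21906
  seg 2: a=5 b=-37253/7302 c=-2479/1217 d=22919/7302
  seg 3: a=1 b=878/3651 c=17961/2434 d=-26431/7302
  seg 4: a=5 b=30229/7302 c=-4235/1217 d=4235/7302
S(23/4) = 592589/155776

Δ: Δ0=6, Δ1=1/3, Δ2=-4, Δ3=4, Δ4=-1/2
row 1: diag=8, rhs=-34; c'=3/8, d'=-17/4
row 2: denom=8−3·3/8=55/8; d'=(-26−3·-17/4)/(55/8)=-106/55
row 3: denom=4−1·8/55=212/55; d'=(48−1·-106/55)/(212/55)=1373/106
row 4: denom=6−1·55/212=1217/212; d'=(-27−1·1373/106)/(1217/212)=-8470/1217
back: M4=-8470/1217
back: M3=1373/106−55/212·-8470/1217=17961/1217
back: M2=-106/55−8/55·17961/1217=-4958/1217
back: M1=-17/4−3/8·-4958/1217=-3313/1217
M: M0=0, M1=-3313/1217, M2=-4958/1217, M3=17961/1217, M4=-8470/1217, M5=0
seg 0: a=-2, c=M0/2=0, d=(M1−M0)/(6·1)=-3313/7302, b=Δ0−h0·(2M0+M1)/6=47125/7302
seg 1: a=4, c=M1/2=-3313/2434, d=(M2−M1)/(6·3)=-1645/21906, b=Δ1−h1·(2M1+M2)/6=18593/3651
seg 2: a=5, c=M2/2=-2479/1217, d=(M3−M2)/(6·1)=22919/7302, b=Δ2−h2·(2M2+M3)/6=-37253/7302
seg 3: a=1, c=M3/2=17961/2434, d=(M4−M3)/(6·1)=-26431/7302, b=Δ3−h3·(2M3+M4)/6=878/3651
seg 4: a=5, c=M4/2=-4235/1217, d=(M5−M4)/(6·2)=4235/7302, b=Δ4−h4·(2M4+M5)/6=30229/7302
t_q=23/4 → seg 3, τ=3/4; S=1+878/3651·τ+17961/2434·τ²+-26431/7302·τ³=592589/155776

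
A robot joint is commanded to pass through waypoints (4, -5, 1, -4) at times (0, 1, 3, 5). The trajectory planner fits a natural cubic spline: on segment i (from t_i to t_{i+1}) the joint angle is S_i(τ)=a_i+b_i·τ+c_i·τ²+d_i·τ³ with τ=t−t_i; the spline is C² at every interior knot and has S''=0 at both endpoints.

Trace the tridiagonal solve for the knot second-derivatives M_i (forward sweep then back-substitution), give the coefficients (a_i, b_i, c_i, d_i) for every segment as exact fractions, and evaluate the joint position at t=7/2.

  seg 0: a=4 b=-503/44 c=0 d=107/44
  seg 1: a=-5 b=-91/22 c=321/44 d=-41/22
  seg 2: a=1 b=59/22 c=-171/44 d=57/88
S(7/2) = 1021/704

Δ: Δ0=-9, Δ1=3, Δ2=-5/2
row 1: diag=6, rhs=72; c'=1/3, d'=12
row 2: denom=8−2·1/3=22/3; d'=(-33−2·12)/(22/3)=-171/22
back: M2=-171/22
back: M1=12−1/3·-171/22=321/22
M: M0=0, M1=321/22, M2=-171/22, M3=0
seg 0: a=4, c=M0/2=0, d=(M1−M0)/(6·1)=107/44, b=Δ0−h0·(2M0+M1)/6=-503/44
seg 1: a=-5, c=M1/2=321/44, d=(M2−M1)/(6·2)=-41/22, b=Δ1−h1·(2M1+M2)/6=-91/22
seg 2: a=1, c=M2/2=-171/44, d=(M3−M2)/(6·2)=57/88, b=Δ2−h2·(2M2+M3)/6=59/22
t_q=7/2 → seg 2, τ=1/2; S=1+59/22·τ+-171/44·τ²+57/88·τ³=1021/704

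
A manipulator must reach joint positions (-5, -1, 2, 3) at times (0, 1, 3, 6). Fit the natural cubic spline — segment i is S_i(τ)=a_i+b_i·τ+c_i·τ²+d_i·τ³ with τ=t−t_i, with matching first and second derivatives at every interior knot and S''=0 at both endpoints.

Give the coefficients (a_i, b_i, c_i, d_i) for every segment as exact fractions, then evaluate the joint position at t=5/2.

Δ: Δ0=4, Δ1=3/2, Δ2=1/3
row 1: diag=6, rhs=-15; c'=1/3, d'=-5/2
row 2: denom=10−2·1/3=28/3; d'=(-7−2·-5/2)/(28/3)=-3/14
back: M2=-3/14
back: M1=-5/2−1/3·-3/14=-17/7
M: M0=0, M1=-17/7, M2=-3/14, M3=0
seg 0: a=-5, c=M0/2=0, d=(M1−M0)/(6·1)=-17/42, b=Δ0−h0·(2M0+M1)/6=185/42
seg 1: a=-1, c=M1/2=-17/14, d=(M2−M1)/(6·2)=31/168, b=Δ1−h1·(2M1+M2)/6=67/21
seg 2: a=2, c=M2/2=-3/28, d=(M3−M2)/(6·3)=1/84, b=Δ2−h2·(2M2+M3)/6=23/42
t_q=5/2 → seg 1, τ=3/2; S=-1+67/21·τ+-17/14·τ²+31/168·τ³=751/448

  seg 0: a=-5 b=185/42 c=0 d=-17/42
  seg 1: a=-1 b=67/21 c=-17/14 d=31/168
  seg 2: a=2 b=23/42 c=-3/28 d=1/84
S(5/2) = 751/448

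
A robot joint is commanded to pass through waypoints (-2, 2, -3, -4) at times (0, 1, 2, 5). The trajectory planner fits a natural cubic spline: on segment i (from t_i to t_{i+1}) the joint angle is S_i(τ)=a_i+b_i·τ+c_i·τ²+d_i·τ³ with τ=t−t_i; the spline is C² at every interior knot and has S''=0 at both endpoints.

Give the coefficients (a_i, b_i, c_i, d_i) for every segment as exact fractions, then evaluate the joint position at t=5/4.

Δ: Δ0=4, Δ1=-5, Δ2=-1/3
row 1: diag=4, rhs=-54; c'=1/4, d'=-27/2
row 2: denom=8−1·1/4=31/4; d'=(28−1·-27/2)/(31/4)=166/31
back: M2=166/31
back: M1=-27/2−1/4·166/31=-460/31
M: M0=0, M1=-460/31, M2=166/31, M3=0
seg 0: a=-2, c=M0/2=0, d=(M1−M0)/(6·1)=-230/93, b=Δ0−h0·(2M0+M1)/6=602/93
seg 1: a=2, c=M1/2=-230/31, d=(M2−M1)/(6·1)=313/93, b=Δ1−h1·(2M1+M2)/6=-88/93
seg 2: a=-3, c=M2/2=83/31, d=(M3−M2)/(6·3)=-83/279, b=Δ2−h2·(2M2+M3)/6=-529/93
t_q=5/4 → seg 1, τ=1/4; S=2+-88/93·τ+-230/31·τ²+313/93·τ³=2683/1984

  seg 0: a=-2 b=602/93 c=0 d=-230/93
  seg 1: a=2 b=-88/93 c=-230/31 d=313/93
  seg 2: a=-3 b=-529/93 c=83/31 d=-83/279
S(5/4) = 2683/1984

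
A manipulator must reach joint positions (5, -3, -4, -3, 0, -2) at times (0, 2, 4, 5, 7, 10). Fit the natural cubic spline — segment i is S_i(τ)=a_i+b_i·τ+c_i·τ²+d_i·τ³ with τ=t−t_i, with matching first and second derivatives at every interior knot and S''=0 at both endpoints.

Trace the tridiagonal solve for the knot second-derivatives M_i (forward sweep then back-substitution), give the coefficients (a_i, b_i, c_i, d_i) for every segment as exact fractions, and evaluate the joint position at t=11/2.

  seg 0: a=5 b=-17279/3576 c=0 d=2975/14304
  seg 1: a=-3 b=-4177/1788 c=2975/2384 d=-2359/14304
  seg 2: a=-4 b=2419/3576 c=77/298 d=233/3576
  seg 3: a=-3 b=2483/1788 c=541/1192 d=-89/447
  seg 4: a=0 b=1457/1788 c=-883/1192 d=883/10728
S(11/2) = -10571/4768

Δ: Δ0=-4, Δ1=-1/2, Δ2=1, Δ3=3/2, Δ4=-2/3
row 1: diag=8, rhs=21; c'=1/4, d'=21/8
row 2: denom=6−2·1/4=11/2; d'=(9−2·21/8)/(11/2)=15/22
row 3: denom=6−1·2/11=64/11; d'=(3−1·15/22)/(64/11)=51/128
row 4: denom=10−2·11/32=149/16; d'=(-13−2·51/128)/(149/16)=-883/596
back: M4=-883/596
back: M3=51/128−11/32·-883/596=541/596
back: M2=15/22−2/11·541/596=77/149
back: M1=21/8−1/4·77/149=2975/1192
M: M0=0, M1=2975/1192, M2=77/149, M3=541/596, M4=-883/596, M5=0
seg 0: a=5, c=M0/2=0, d=(M1−M0)/(6·2)=2975/14304, b=Δ0−h0·(2M0+M1)/6=-17279/3576
seg 1: a=-3, c=M1/2=2975/2384, d=(M2−M1)/(6·2)=-2359/14304, b=Δ1−h1·(2M1+M2)/6=-4177/1788
seg 2: a=-4, c=M2/2=77/298, d=(M3−M2)/(6·1)=233/3576, b=Δ2−h2·(2M2+M3)/6=2419/3576
seg 3: a=-3, c=M3/2=541/1192, d=(M4−M3)/(6·2)=-89/447, b=Δ3−h3·(2M3+M4)/6=2483/1788
seg 4: a=0, c=M4/2=-883/1192, d=(M5−M4)/(6·3)=883/10728, b=Δ4−h4·(2M4+M5)/6=1457/1788
t_q=11/2 → seg 3, τ=1/2; S=-3+2483/1788·τ+541/1192·τ²+-89/447·τ³=-10571/4768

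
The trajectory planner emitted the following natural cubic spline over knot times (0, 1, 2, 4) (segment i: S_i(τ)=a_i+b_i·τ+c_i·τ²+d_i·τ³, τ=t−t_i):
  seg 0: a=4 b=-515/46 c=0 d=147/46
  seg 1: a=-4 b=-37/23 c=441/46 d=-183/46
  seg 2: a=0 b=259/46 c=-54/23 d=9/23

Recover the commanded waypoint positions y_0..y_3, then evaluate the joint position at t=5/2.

y_0=4 y_1=-4 y_2=0 y_3=5
S(5/2) = 419/184

y_0 = S_0(0) = a_0 = 4
y_1 = S_1(0) = a_1 = -4
y_2 = S_2(0) = a_2 = 0
y_3 = S_2(2) = 5
t_q=5/2 is in segment 2 (τ=1/2); S_2(τ)=419/184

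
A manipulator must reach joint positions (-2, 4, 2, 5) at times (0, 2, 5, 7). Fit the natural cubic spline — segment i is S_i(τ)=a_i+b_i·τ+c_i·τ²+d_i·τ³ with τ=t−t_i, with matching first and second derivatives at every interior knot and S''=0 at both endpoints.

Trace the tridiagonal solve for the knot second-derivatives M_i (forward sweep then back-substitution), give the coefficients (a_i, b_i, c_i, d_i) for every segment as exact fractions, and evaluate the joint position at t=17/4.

Δ: Δ0=3, Δ1=-2/3, Δ2=3/2
row 1: diag=10, rhs=-22; c'=3/10, d'=-11/5
row 2: denom=10−3·3/10=91/10; d'=(13−3·-11/5)/(91/10)=28/13
back: M2=28/13
back: M1=-11/5−3/10·28/13=-37/13
M: M0=0, M1=-37/13, M2=28/13, M3=0
seg 0: a=-2, c=M0/2=0, d=(M1−M0)/(6·2)=-37/156, b=Δ0−h0·(2M0+M1)/6=154/39
seg 1: a=4, c=M1/2=-37/26, d=(M2−M1)/(6·3)=5/18, b=Δ1−h1·(2M1+M2)/6=43/39
seg 2: a=2, c=M2/2=14/13, d=(M3−M2)/(6·2)=-7/39, b=Δ2−h2·(2M2+M3)/6=5/78
t_q=17/4 → seg 1, τ=9/4; S=4+43/39·τ+-37/26·τ²+5/18·τ³=4061/1664

  seg 0: a=-2 b=154/39 c=0 d=-37/156
  seg 1: a=4 b=43/39 c=-37/26 d=5/18
  seg 2: a=2 b=5/78 c=14/13 d=-7/39
S(17/4) = 4061/1664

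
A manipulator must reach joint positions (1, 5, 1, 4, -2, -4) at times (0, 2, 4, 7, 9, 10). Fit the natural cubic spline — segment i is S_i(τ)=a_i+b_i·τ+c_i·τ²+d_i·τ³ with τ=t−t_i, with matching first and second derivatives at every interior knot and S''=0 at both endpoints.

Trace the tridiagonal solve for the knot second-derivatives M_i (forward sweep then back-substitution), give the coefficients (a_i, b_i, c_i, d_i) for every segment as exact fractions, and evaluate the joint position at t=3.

Δ: Δ0=2, Δ1=-2, Δ2=1, Δ3=-3, Δ4=-2
row 1: diag=8, rhs=-24; c'=1/4, d'=-3
row 2: denom=10−2·1/4=19/2; d'=(18−2·-3)/(19/2)=48/19
row 3: denom=10−3·6/19=172/19; d'=(-24−3·48/19)/(172/19)=-150/43
row 4: denom=6−2·19/86=239/43; d'=(6−2·-150/43)/(239/43)=558/239
back: M4=558/239
back: M3=-150/43−19/86·558/239=-957/239
back: M2=48/19−6/19·-957/239=906/239
back: M1=-3−1/4·906/239=-1887/478
M: M0=0, M1=-1887/478, M2=906/239, M3=-957/239, M4=558/239, M5=0
seg 0: a=1, c=M0/2=0, d=(M1−M0)/(6·2)=-629/1912, b=Δ0−h0·(2M0+M1)/6=1585/478
seg 1: a=5, c=M1/2=-1887/956, d=(M2−M1)/(6·2)=1233/1912, b=Δ1−h1·(2M1+M2)/6=-151/239
seg 2: a=1, c=M2/2=453/239, d=(M3−M2)/(6·3)=-207/478, b=Δ2−h2·(2M2+M3)/6=-377/478
seg 3: a=4, c=M3/2=-957/478, d=(M4−M3)/(6·2)=505/956, b=Δ3−h3·(2M3+M4)/6=-265/239
seg 4: a=-2, c=M4/2=279/239, d=(M5−M4)/(6·1)=-93/239, b=Δ4−h4·(2M4+M5)/6=-664/239
t_q=3 → seg 1, τ=1; S=5+-151/239·τ+-1887/956·τ²+1233/1912·τ³=5811/1912

  seg 0: a=1 b=1585/478 c=0 d=-629/1912
  seg 1: a=5 b=-151/239 c=-1887/956 d=1233/1912
  seg 2: a=1 b=-377/478 c=453/239 d=-207/478
  seg 3: a=4 b=-265/239 c=-957/478 d=505/956
  seg 4: a=-2 b=-664/239 c=279/239 d=-93/239
S(3) = 5811/1912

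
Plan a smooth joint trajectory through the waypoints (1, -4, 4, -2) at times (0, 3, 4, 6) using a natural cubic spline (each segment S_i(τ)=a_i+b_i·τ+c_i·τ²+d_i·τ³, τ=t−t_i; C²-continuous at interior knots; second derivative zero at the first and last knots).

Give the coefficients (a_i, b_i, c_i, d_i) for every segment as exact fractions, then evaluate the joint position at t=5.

  seg 0: a=1 b=-856/141 c=0 d=23/47
  seg 1: a=-4 b=1007/141 c=207/47 d=-500/141
  seg 2: a=4 b=749/141 c=-293/47 d=293/282
S(5) = 387/94

Δ: Δ0=-5/3, Δ1=8, Δ2=-3
row 1: diag=8, rhs=58; c'=1/8, d'=29/4
row 2: denom=6−1·1/8=47/8; d'=(-66−1·29/4)/(47/8)=-586/47
back: M2=-586/47
back: M1=29/4−1/8·-586/47=414/47
M: M0=0, M1=414/47, M2=-586/47, M3=0
seg 0: a=1, c=M0/2=0, d=(M1−M0)/(6·3)=23/47, b=Δ0−h0·(2M0+M1)/6=-856/141
seg 1: a=-4, c=M1/2=207/47, d=(M2−M1)/(6·1)=-500/141, b=Δ1−h1·(2M1+M2)/6=1007/141
seg 2: a=4, c=M2/2=-293/47, d=(M3−M2)/(6·2)=293/282, b=Δ2−h2·(2M2+M3)/6=749/141
t_q=5 → seg 2, τ=1; S=4+749/141·τ+-293/47·τ²+293/282·τ³=387/94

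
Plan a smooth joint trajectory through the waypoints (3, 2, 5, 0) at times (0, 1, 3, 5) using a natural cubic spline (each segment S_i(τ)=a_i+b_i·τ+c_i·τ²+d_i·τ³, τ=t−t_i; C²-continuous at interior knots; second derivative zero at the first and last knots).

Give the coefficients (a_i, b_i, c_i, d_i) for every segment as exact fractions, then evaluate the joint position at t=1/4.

Δ: Δ0=-1, Δ1=3/2, Δ2=-5/2
row 1: diag=6, rhs=15; c'=1/3, d'=5/2
row 2: denom=8−2·1/3=22/3; d'=(-24−2·5/2)/(22/3)=-87/22
back: M2=-87/22
back: M1=5/2−1/3·-87/22=42/11
M: M0=0, M1=42/11, M2=-87/22, M3=0
seg 0: a=3, c=M0/2=0, d=(M1−M0)/(6·1)=7/11, b=Δ0−h0·(2M0+M1)/6=-18/11
seg 1: a=2, c=M1/2=21/11, d=(M2−M1)/(6·2)=-57/88, b=Δ1−h1·(2M1+M2)/6=3/11
seg 2: a=5, c=M2/2=-87/44, d=(M3−M2)/(6·2)=29/88, b=Δ2−h2·(2M2+M3)/6=3/22
t_q=1/4 → seg 0, τ=1/4; S=3+-18/11·τ+0·τ²+7/11·τ³=1831/704

  seg 0: a=3 b=-18/11 c=0 d=7/11
  seg 1: a=2 b=3/11 c=21/11 d=-57/88
  seg 2: a=5 b=3/22 c=-87/44 d=29/88
S(1/4) = 1831/704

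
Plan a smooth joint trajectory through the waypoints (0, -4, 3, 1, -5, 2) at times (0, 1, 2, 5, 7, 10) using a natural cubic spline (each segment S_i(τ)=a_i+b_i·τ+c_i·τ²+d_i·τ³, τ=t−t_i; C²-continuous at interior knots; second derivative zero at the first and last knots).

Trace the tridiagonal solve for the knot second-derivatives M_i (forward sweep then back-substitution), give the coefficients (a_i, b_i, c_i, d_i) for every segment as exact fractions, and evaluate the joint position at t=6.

  seg 0: a=0 b=-4639/654 c=0 d=2023/654
  seg 1: a=-4 b=715/327 c=2023/218 d=-2921/654
  seg 2: a=3 b=4805/654 c=-449/109 d=947/1962
  seg 3: a=1 b=-1418/327 c=49/218 d=145/654
  seg 4: a=-5 b=-254/327 c=339/218 d=-113/654
S(6) = -315/109

Δ: Δ0=-4, Δ1=7, Δ2=-2/3, Δ3=-3, Δ4=7/3
row 1: diag=4, rhs=66; c'=1/4, d'=33/2
row 2: denom=8−1·1/4=31/4; d'=(-46−1·33/2)/(31/4)=-250/31
row 3: denom=10−3·12/31=274/31; d'=(-14−3·-250/31)/(274/31)=158/137
row 4: denom=10−2·31/137=1308/137; d'=(32−2·158/137)/(1308/137)=339/109
back: M4=339/109
back: M3=158/137−31/137·339/109=49/109
back: M2=-250/31−12/31·49/109=-898/109
back: M1=33/2−1/4·-898/109=2023/109
M: M0=0, M1=2023/109, M2=-898/109, M3=49/109, M4=339/109, M5=0
seg 0: a=0, c=M0/2=0, d=(M1−M0)/(6·1)=2023/654, b=Δ0−h0·(2M0+M1)/6=-4639/654
seg 1: a=-4, c=M1/2=2023/218, d=(M2−M1)/(6·1)=-2921/654, b=Δ1−h1·(2M1+M2)/6=715/327
seg 2: a=3, c=M2/2=-449/109, d=(M3−M2)/(6·3)=947/1962, b=Δ2−h2·(2M2+M3)/6=4805/654
seg 3: a=1, c=M3/2=49/218, d=(M4−M3)/(6·2)=145/654, b=Δ3−h3·(2M3+M4)/6=-1418/327
seg 4: a=-5, c=M4/2=339/218, d=(M5−M4)/(6·3)=-113/654, b=Δ4−h4·(2M4+M5)/6=-254/327
t_q=6 → seg 3, τ=1; S=1+-1418/327·τ+49/218·τ²+145/654·τ³=-315/109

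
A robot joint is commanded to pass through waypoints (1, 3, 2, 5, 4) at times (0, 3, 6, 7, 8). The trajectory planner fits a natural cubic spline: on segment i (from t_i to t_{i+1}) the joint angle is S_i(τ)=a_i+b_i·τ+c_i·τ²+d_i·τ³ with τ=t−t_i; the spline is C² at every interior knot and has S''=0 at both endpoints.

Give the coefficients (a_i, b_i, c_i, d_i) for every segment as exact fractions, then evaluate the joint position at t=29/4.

Δ: Δ0=2/3, Δ1=-1/3, Δ2=3, Δ3=-1
row 1: diag=12, rhs=-6; c'=1/4, d'=-1/2
row 2: denom=8−3·1/4=29/4; d'=(20−3·-1/2)/(29/4)=86/29
row 3: denom=4−1·4/29=112/29; d'=(-24−1·86/29)/(112/29)=-391/56
back: M3=-391/56
back: M2=86/29−4/29·-391/56=55/14
back: M1=-1/2−1/4·55/14=-83/56
M: M0=0, M1=-83/56, M2=55/14, M3=-391/56, M4=0
seg 0: a=1, c=M0/2=0, d=(M1−M0)/(6·3)=-83/1008, b=Δ0−h0·(2M0+M1)/6=473/336
seg 1: a=3, c=M1/2=-83/112, d=(M2−M1)/(6·3)=101/336, b=Δ1−h1·(2M1+M2)/6=-137/168
seg 2: a=2, c=M2/2=55/28, d=(M3−M2)/(6·1)=-611/336, b=Δ2−h2·(2M2+M3)/6=137/48
seg 3: a=5, c=M3/2=-391/112, d=(M4−M3)/(6·1)=391/336, b=Δ3−h3·(2M3+M4)/6=223/168
t_q=29/4 → seg 3, τ=1/4; S=5+223/168·τ+-391/112·τ²+391/336·τ³=5255/1024

  seg 0: a=1 b=473/336 c=0 d=-83/1008
  seg 1: a=3 b=-137/168 c=-83/112 d=101/336
  seg 2: a=2 b=137/48 c=55/28 d=-611/336
  seg 3: a=5 b=223/168 c=-391/112 d=391/336
S(29/4) = 5255/1024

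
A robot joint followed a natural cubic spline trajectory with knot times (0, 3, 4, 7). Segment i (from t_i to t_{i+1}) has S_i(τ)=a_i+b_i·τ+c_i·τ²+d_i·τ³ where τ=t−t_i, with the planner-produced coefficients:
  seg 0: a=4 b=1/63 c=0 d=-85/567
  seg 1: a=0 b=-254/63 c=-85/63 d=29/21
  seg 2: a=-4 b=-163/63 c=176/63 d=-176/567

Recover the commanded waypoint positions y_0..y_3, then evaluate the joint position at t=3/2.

y_0=4 y_1=0 y_2=-4 y_3=5
S(3/2) = 197/56

y_0 = S_0(0) = a_0 = 4
y_1 = S_1(0) = a_1 = 0
y_2 = S_2(0) = a_2 = -4
y_3 = S_2(3) = 5
t_q=3/2 is in segment 0 (τ=3/2); S_0(τ)=197/56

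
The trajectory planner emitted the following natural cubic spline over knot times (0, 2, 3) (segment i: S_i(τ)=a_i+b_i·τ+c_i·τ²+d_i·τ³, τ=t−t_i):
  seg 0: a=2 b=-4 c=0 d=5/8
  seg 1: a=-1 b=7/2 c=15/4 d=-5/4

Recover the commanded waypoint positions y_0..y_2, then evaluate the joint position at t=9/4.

y_0 = S_0(0) = a_0 = 2
y_1 = S_1(0) = a_1 = -1
y_2 = S_1(1) = 5
t_q=9/4 is in segment 1 (τ=1/4); S_1(τ)=23/256

y_0=2 y_1=-1 y_2=5
S(9/4) = 23/256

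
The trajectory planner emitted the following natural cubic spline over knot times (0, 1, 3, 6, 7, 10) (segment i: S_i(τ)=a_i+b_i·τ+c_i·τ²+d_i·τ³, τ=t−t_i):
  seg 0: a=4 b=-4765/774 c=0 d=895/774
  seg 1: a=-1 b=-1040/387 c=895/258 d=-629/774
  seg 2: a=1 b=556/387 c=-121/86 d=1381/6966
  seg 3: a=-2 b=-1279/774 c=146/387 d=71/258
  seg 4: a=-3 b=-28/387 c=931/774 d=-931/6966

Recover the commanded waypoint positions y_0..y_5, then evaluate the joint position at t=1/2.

y_0=4 y_1=-1 y_2=1 y_3=-2 y_4=-3 y_5=4
S(1/2) = 2201/2064

y_0 = S_0(0) = a_0 = 4
y_1 = S_1(0) = a_1 = -1
y_2 = S_2(0) = a_2 = 1
y_3 = S_3(0) = a_3 = -2
y_4 = S_4(0) = a_4 = -3
y_5 = S_4(3) = 4
t_q=1/2 is in segment 0 (τ=1/2); S_0(τ)=2201/2064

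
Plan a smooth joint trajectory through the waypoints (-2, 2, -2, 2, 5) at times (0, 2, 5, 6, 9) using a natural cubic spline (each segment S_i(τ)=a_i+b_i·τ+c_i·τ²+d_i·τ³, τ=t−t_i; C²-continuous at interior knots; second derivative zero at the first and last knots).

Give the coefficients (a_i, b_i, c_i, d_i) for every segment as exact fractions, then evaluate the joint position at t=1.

  seg 0: a=-2 b=905/279 c=0 d=-347/1116
  seg 1: a=2 b=-136/279 c=-347/186 d=2651/5022
  seg 2: a=-2 b=1435/558 c=805/279 d=-271/186
  seg 3: a=2 b=1108/279 c=-829/558 d=829/5022
S(1) = 347/372

Δ: Δ0=2, Δ1=-4/3, Δ2=4, Δ3=1
row 1: diag=10, rhs=-20; c'=3/10, d'=-2
row 2: denom=8−3·3/10=71/10; d'=(32−3·-2)/(71/10)=380/71
row 3: denom=8−1·10/71=558/71; d'=(-18−1·380/71)/(558/71)=-829/279
back: M3=-829/279
back: M2=380/71−10/71·-829/279=1610/279
back: M1=-2−3/10·1610/279=-347/93
M: M0=0, M1=-347/93, M2=1610/279, M3=-829/279, M4=0
seg 0: a=-2, c=M0/2=0, d=(M1−M0)/(6·2)=-347/1116, b=Δ0−h0·(2M0+M1)/6=905/279
seg 1: a=2, c=M1/2=-347/186, d=(M2−M1)/(6·3)=2651/5022, b=Δ1−h1·(2M1+M2)/6=-136/279
seg 2: a=-2, c=M2/2=805/279, d=(M3−M2)/(6·1)=-271/186, b=Δ2−h2·(2M2+M3)/6=1435/558
seg 3: a=2, c=M3/2=-829/558, d=(M4−M3)/(6·3)=829/5022, b=Δ3−h3·(2M3+M4)/6=1108/279
t_q=1 → seg 0, τ=1; S=-2+905/279·τ+0·τ²+-347/1116·τ³=347/372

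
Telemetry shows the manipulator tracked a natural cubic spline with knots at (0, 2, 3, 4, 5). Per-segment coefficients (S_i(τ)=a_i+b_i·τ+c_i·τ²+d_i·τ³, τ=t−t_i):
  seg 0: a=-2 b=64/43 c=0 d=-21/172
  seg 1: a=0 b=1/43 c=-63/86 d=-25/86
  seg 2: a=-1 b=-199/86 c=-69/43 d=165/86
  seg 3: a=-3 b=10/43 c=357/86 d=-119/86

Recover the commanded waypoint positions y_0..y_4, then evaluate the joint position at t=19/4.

y_0 = S_0(0) = a_0 = -2
y_1 = S_1(0) = a_1 = 0
y_2 = S_2(0) = a_2 = -1
y_3 = S_3(0) = a_3 = -3
y_4 = S_3(1) = 0
t_q=19/4 is in segment 3 (τ=3/4); S_3(τ)=-5913/5504

y_0=-2 y_1=0 y_2=-1 y_3=-3 y_4=0
S(19/4) = -5913/5504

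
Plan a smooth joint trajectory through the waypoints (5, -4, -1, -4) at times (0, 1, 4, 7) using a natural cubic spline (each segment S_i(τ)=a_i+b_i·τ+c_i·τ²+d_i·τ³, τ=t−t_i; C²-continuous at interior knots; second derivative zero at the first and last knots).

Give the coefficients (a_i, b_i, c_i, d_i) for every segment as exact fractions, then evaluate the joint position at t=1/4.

  seg 0: a=5 b=-303/29 c=0 d=42/29
  seg 1: a=-4 b=-177/29 c=126/29 d=-172/261
  seg 2: a=-1 b=63/29 c=-46/29 d=46/261
S(1/4) = 2237/928

Δ: Δ0=-9, Δ1=1, Δ2=-1
row 1: diag=8, rhs=60; c'=3/8, d'=15/2
row 2: denom=12−3·3/8=87/8; d'=(-12−3·15/2)/(87/8)=-92/29
back: M2=-92/29
back: M1=15/2−3/8·-92/29=252/29
M: M0=0, M1=252/29, M2=-92/29, M3=0
seg 0: a=5, c=M0/2=0, d=(M1−M0)/(6·1)=42/29, b=Δ0−h0·(2M0+M1)/6=-303/29
seg 1: a=-4, c=M1/2=126/29, d=(M2−M1)/(6·3)=-172/261, b=Δ1−h1·(2M1+M2)/6=-177/29
seg 2: a=-1, c=M2/2=-46/29, d=(M3−M2)/(6·3)=46/261, b=Δ2−h2·(2M2+M3)/6=63/29
t_q=1/4 → seg 0, τ=1/4; S=5+-303/29·τ+0·τ²+42/29·τ³=2237/928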